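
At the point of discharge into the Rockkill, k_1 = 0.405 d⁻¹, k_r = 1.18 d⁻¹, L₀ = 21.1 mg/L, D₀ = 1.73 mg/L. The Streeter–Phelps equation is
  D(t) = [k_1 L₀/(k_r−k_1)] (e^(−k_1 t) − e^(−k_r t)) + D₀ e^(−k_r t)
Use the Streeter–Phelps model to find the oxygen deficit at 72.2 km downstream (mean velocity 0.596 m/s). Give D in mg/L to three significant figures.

D ≈ 4.47 mg/L

Travel time t = x/v = 72.2 km / (0.596 m/s) = 72200 m / 0.596 m/s = 121100 s = 1.402 d.
k_1 L₀/(k_r−k_1) = 0.405×21.1/(1.18−0.405) = 8.546/0.7750 = 11.03 mg/L.
e^(−k_1 t) = e^(−0.405×1.402) = 0.5667; e^(−k_r t) = e^(−1.18×1.402) = 0.1912.
D = 11.03 × (0.5667 − 0.1912) + 1.73 × 0.1912 = 4.141 + 0.3308 = 4.472 mg/L.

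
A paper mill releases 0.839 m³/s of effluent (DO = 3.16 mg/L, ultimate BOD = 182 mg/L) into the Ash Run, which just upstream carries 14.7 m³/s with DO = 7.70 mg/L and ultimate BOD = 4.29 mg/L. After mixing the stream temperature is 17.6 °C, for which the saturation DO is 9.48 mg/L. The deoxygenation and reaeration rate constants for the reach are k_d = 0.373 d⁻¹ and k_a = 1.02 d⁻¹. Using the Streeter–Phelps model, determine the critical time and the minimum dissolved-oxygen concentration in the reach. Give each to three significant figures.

Mixed DO = (14.7×7.70 + 0.839×3.16)/(14.7+0.839) = 115.8/15.54 = 7.455 mg/L.
Mixed L₀ = (14.7×4.29 + 0.839×182)/(15.54) = 215.8/15.54 = 13.89 mg/L.
Initial deficit D₀ = C_s − DO₀ = 9.48 − 7.455 = 2.025 mg/L.
t_c = (1/0.6470) ln[(1.02/0.373)(1 − 2.025×0.6470/(0.373×13.89))] = 1.546 × ln(2.043) = 1.104 d.
D_c = (0.373/1.02) × 13.89 × e^(−0.373×1.104) = 0.3657 × 13.89 × 0.6625 = 3.364 mg/L.
Minimum DO = 9.48 − 3.364 = 6.116 mg/L.

t_c ≈ 1.10 d; minimum DO ≈ 6.12 mg/L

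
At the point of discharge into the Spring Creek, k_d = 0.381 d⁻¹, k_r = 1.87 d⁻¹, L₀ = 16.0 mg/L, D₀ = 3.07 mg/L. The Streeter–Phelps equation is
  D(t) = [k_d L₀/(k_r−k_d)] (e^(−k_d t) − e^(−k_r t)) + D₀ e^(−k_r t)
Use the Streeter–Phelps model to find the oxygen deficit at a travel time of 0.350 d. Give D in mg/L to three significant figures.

k_d L₀/(k_r−k_d) = 0.381×16.0/(1.87−0.381) = 6.096/1.489 = 4.094 mg/L.
e^(−k_d t) = e^(−0.381×0.3500) = 0.8752; e^(−k_r t) = e^(−1.87×0.3500) = 0.5197.
D = 4.094 × (0.8752 − 0.5197) + 3.07 × 0.5197 = 1.455 + 1.595 = 3.051 mg/L.

D ≈ 3.05 mg/L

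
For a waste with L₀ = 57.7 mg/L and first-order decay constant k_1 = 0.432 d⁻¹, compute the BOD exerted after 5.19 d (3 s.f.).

y ≈ 51.6 mg/L

y_t = L₀(1 − e^(−k_1 t)) = 57.7 × (1 − e^(−0.432×5.19))
= 57.7 × (1 − 0.1062) = 57.7 × 0.8938 = 51.57 mg/L.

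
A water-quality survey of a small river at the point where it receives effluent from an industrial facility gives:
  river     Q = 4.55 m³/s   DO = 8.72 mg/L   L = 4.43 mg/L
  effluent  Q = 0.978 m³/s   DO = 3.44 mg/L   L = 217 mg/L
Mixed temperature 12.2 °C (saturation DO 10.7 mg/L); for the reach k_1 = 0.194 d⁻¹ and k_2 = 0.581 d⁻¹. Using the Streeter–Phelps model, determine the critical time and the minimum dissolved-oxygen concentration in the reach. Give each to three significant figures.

Mixed DO = (4.55×8.72 + 0.978×3.44)/(4.55+0.978) = 43.04/5.528 = 7.786 mg/L.
Mixed L₀ = (4.55×4.43 + 0.978×217)/(5.528) = 232.4/5.528 = 42.04 mg/L.
Initial deficit D₀ = C_s − DO₀ = 10.7 − 7.786 = 2.914 mg/L.
t_c = (1/0.3870) ln[(0.581/0.194)(1 − 2.914×0.3870/(0.194×42.04))] = 2.584 × ln(2.581) = 2.450 d.
D_c = (0.194/0.581) × 42.04 × e^(−0.194×2.450) = 0.3339 × 42.04 × 0.6217 = 8.727 mg/L.
Minimum DO = 10.7 − 8.727 = 1.973 mg/L.

t_c ≈ 2.45 d; minimum DO ≈ 1.97 mg/L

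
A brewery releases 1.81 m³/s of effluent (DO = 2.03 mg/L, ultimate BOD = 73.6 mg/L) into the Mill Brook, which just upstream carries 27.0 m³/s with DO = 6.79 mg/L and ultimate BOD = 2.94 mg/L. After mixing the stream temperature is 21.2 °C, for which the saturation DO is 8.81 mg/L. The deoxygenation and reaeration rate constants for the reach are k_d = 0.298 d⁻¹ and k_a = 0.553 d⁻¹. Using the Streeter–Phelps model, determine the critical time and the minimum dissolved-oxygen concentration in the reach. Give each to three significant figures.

Mixed DO = (27.0×6.79 + 1.81×2.03)/(27.0+1.81) = 187.0/28.81 = 6.491 mg/L.
Mixed L₀ = (27.0×2.94 + 1.81×73.6)/(28.81) = 212.6/28.81 = 7.379 mg/L.
Initial deficit D₀ = C_s − DO₀ = 8.81 − 6.491 = 2.319 mg/L.
t_c = (1/0.2550) ln[(0.553/0.298)(1 − 2.319×0.2550/(0.298×7.379))] = 3.922 × ln(1.357) = 1.196 d.
D_c = (0.298/0.553) × 7.379 × e^(−0.298×1.196) = 0.5389 × 7.379 × 0.7001 = 2.784 mg/L.
Minimum DO = 8.81 − 2.784 = 6.026 mg/L.

t_c ≈ 1.20 d; minimum DO ≈ 6.03 mg/L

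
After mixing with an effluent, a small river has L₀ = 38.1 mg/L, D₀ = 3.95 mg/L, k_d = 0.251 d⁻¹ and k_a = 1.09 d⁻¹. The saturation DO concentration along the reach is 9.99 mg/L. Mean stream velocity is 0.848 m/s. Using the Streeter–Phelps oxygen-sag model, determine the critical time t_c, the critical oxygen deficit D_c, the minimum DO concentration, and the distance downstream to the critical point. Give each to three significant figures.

t_c ≈ 1.24 d; D_c ≈ 6.42 mg/L; min DO ≈ 3.57 mg/L; x_c ≈ 91.1 km

t_c = [1/(k_a−k_d)] ln[(k_a/k_d)(1 − D₀(k_a−k_d)/(k_d L₀))]
= [1/(1.09−0.251)] ln[(1.09/0.251)(1 − 3.95×0.8390/(0.251×38.1))]
= (1/0.8390) ln[4.343 × 0.6535] = 1.192 × ln(2.838) = 1.192 × 1.043 = 1.243 d.
L(t_c) = L₀ e^(−k_d t_c) = 38.1 × 0.7320 = 27.89 mg/L, and at the critical point k_a D_c = k_d L, so D_c = (0.251/1.09) × 27.89 = 6.422 mg/L.
Minimum DO = C_s − D_c = 9.99 − 6.422 = 3.568 mg/L.
x_c = v t_c = 0.848 m/s × 1.243 d × 86400 s/d = 91080 m ≈ 91.1 km.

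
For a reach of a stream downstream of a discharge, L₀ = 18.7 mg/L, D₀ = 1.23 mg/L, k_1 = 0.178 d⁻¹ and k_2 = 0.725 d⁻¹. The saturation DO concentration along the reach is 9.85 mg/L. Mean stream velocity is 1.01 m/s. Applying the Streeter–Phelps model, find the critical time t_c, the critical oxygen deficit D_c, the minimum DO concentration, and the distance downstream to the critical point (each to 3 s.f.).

t_c ≈ 2.15 d; D_c ≈ 3.13 mg/L; min DO ≈ 6.72 mg/L; x_c ≈ 188 km

At the critical point dD/dt = 0, so k_1 L₀ e^(−k_1 t) = k_2 D. Substituting D(t) from the Streeter–Phelps equation and solving for t gives
t_c = ln[(k_2/k_1)(1 − D₀(k_2−k_1)/(k_1 L₀))] / (k_2−k_1).
Here k_2−k_1 = 0.5470 d⁻¹ and 1 − D₀(k_2−k_1)/(k_1 L₀) = 1 − 1.23×0.5470/(0.178×18.7) = 0.7979, so
t_c = ln(4.073 × 0.7979) / 0.5470 = 1.179 / 0.5470 = 2.155 d.
L(t_c) = L₀ e^(−k_1 t_c) = 18.7 × 0.6815 = 12.74 mg/L, and at the critical point k_2 D_c = k_1 L, so D_c = (0.178/0.725) × 12.74 = 3.129 mg/L.
Minimum DO = C_s − D_c = 9.85 − 3.129 = 6.721 mg/L.
x_c = v t_c = 1.01 m/s × 2.155 d × 86400 s/d = 188000 m ≈ 188 km.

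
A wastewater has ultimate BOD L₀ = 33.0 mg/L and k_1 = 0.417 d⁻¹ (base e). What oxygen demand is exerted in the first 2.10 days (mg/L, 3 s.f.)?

y_t = L₀(1 − e^(−k_1 t)) = 33.0 × (1 − e^(−0.417×2.10))
= 33.0 × (1 − 0.4166) = 33.0 × 0.5834 = 19.25 mg/L.

y ≈ 19.3 mg/L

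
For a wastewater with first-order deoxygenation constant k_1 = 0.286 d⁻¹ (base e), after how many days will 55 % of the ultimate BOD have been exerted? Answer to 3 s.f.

t ≈ 2.79 d

y/L₀ = 1 − e^(−k_1 t) = 0.55 ⇒ e^(−k_1 t) = 0.450
t = −ln(0.450) / 0.286 = 0.7985 / 0.286 = 2.792 d.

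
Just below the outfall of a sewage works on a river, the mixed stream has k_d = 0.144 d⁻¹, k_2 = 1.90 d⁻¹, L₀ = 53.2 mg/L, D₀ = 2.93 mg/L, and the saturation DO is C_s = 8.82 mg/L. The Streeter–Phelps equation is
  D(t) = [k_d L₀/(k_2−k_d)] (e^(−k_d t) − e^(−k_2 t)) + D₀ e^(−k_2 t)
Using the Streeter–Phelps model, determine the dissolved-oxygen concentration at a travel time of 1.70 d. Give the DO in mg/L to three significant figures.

DO ≈ 5.46 mg/L

k_d L₀/(k_2−k_d) = 0.144×53.2/(1.90−0.144) = 7.661/1.756 = 4.363 mg/L.
e^(−k_d t) = e^(−0.144×1.700) = 0.7829; e^(−k_2 t) = e^(−1.90×1.700) = 0.03956.
D = 4.363 × (0.7829 − 0.03956) + 2.93 × 0.03956 = 3.243 + 0.1159 = 3.359 mg/L.
DO = C_s − D = 8.82 − 3.359 = 5.461 mg/L.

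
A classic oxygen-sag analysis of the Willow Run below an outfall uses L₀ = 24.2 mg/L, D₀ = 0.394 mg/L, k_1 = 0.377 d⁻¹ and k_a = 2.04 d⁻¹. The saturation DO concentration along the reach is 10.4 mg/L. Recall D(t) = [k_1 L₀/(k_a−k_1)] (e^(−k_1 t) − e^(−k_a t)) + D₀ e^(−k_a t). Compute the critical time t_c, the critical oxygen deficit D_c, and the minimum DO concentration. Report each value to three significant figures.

t_c ≈ 0.970 d; D_c ≈ 3.10 mg/L; min DO ≈ 7.30 mg/L

t_c = [1/(k_a−k_1)] ln[(k_a/k_1)(1 − D₀(k_a−k_1)/(k_1 L₀))]
= [1/(2.04−0.377)] ln[(2.04/0.377)(1 − 0.394×1.663/(0.377×24.2))]
= (1/1.663) ln[5.411 × 0.9282] = 0.6013 × ln(5.023) = 0.6013 × 1.614 = 0.9705 d.
L(t_c) = L₀ e^(−k_1 t_c) = 24.2 × 0.6936 = 16.78 mg/L, and at the critical point k_a D_c = k_1 L, so D_c = (0.377/2.04) × 16.78 = 3.102 mg/L.
Minimum DO = C_s − D_c = 10.4 − 3.102 = 7.298 mg/L.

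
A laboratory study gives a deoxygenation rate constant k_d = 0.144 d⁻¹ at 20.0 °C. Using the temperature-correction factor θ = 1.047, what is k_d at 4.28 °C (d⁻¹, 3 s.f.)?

k_d(T₂) = k_d(T₁) · θ^(T₂−T₁) = 0.144 × 1.047^(4.28−20.0)
= 0.144 × 1.047^-15.7 = 0.144 × 0.4858 = 0.06995 d⁻¹.

k_d ≈ 0.0700 d⁻¹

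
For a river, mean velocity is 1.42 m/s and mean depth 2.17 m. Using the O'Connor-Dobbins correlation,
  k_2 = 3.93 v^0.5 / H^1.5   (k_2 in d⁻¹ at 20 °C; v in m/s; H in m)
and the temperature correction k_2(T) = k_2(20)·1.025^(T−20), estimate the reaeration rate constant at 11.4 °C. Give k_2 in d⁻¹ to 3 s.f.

k_2(20) = 3.93 × 1.42^0.5 / 2.17^1.5 = 3.93 × 1.192 / 3.197 = 1.465 d⁻¹.
k_2(11.4) = 1.465 × 1.025^(11.4−20) = 1.465 × 0.8087 = 1.185 d⁻¹.

k_2 ≈ 1.18 d⁻¹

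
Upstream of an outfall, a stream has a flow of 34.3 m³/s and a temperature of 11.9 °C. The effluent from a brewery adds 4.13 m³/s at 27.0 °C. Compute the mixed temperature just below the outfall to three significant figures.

13.5 °C

Flow-weighted mixing: C = (Q_r C_r + Q_w C_w)/(Q_r + Q_w)
= (34.3×11.9 + 4.13×27.0)/(34.3 + 4.13) = 519.7/38.43 = 13.52 °C.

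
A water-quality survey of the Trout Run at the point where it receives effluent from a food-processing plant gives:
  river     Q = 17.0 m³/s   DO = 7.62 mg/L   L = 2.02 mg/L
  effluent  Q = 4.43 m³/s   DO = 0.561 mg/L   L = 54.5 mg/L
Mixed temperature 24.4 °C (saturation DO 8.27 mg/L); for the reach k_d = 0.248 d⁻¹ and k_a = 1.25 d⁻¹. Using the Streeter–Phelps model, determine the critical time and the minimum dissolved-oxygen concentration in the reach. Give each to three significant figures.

Mixed DO = (17.0×7.62 + 4.43×0.561)/(17.0+4.43) = 132.0/21.43 = 6.161 mg/L.
Mixed L₀ = (17.0×2.02 + 4.43×54.5)/(21.43) = 275.8/21.43 = 12.87 mg/L.
Initial deficit D₀ = C_s − DO₀ = 8.27 − 6.161 = 2.109 mg/L.
t_c = (1/1.002) ln[(1.25/0.248)(1 − 2.109×1.002/(0.248×12.87))] = 0.9980 × ln(1.702) = 0.5310 d.
D_c = (0.248/1.25) × 12.87 × e^(−0.248×0.5310) = 0.1984 × 12.87 × 0.8766 = 2.238 mg/L.
Minimum DO = 8.27 − 2.238 = 6.032 mg/L.

t_c ≈ 0.531 d; minimum DO ≈ 6.03 mg/L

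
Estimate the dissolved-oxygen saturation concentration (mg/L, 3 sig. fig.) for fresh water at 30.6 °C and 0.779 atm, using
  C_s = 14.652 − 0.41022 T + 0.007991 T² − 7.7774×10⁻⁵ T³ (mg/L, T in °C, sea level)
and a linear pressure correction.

C_s ≈ 5.73 mg/L

At sea level: C_s = 14.652 − 0.41022×30.6 + 0.007991×30.6² − 7.7774×10⁻⁵×30.6³ = 7.353 mg/L.
Pressure correction: C_s' = 7.353 × 0.779 = 5.728 mg/L.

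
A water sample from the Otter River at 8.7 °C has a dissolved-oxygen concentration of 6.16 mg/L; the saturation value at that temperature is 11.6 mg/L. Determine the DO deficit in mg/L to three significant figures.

D = C_s − C = 11.6 − 6.16 = 5.44 mg/L.

D ≈ 5.44 mg/L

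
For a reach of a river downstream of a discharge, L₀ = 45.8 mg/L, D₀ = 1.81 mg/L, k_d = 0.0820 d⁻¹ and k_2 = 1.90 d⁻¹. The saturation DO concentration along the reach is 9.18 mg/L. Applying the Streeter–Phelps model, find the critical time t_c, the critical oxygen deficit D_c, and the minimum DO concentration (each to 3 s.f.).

With k_2/k_d = 23.17 and 1 − D₀(k_2−k_d)/(k_d L₀) = 0.1238,
t_c = ln(23.17 × 0.1238) / (1.90 − 0.0820) = ln(2.869) / 1.818 = 1.054/1.818 = 0.5797 d.
D_c = (k_d/k_2) L₀ e^(−k_d t_c) = (0.0820/1.90) × 45.8 × e^(−0.0820×0.5797) = 0.04316 × 45.8 × 0.9536 = 1.885 mg/L.
Minimum DO = C_s − D_c = 9.18 − 1.885 = 7.295 mg/L.

t_c ≈ 0.580 d; D_c ≈ 1.88 mg/L; min DO ≈ 7.30 mg/L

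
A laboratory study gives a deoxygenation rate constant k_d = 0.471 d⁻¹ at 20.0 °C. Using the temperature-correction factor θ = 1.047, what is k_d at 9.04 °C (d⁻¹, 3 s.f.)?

k_d(T₂) = k_d(T₁) · θ^(T₂−T₁) = 0.471 × 1.047^(9.04−20.0)
= 0.471 × 1.047^-11.0 = 0.471 × 0.6045 = 0.2847 d⁻¹.

k_d ≈ 0.285 d⁻¹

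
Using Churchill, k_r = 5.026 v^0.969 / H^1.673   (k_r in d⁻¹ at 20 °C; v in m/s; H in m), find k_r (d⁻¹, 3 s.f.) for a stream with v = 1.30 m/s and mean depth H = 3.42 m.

k_r = 5.026 × 1.30^0.969 / 3.42^1.673 = 5.026 × 1.289 / 7.824 = 0.8283 d⁻¹.

k_r ≈ 0.828 d⁻¹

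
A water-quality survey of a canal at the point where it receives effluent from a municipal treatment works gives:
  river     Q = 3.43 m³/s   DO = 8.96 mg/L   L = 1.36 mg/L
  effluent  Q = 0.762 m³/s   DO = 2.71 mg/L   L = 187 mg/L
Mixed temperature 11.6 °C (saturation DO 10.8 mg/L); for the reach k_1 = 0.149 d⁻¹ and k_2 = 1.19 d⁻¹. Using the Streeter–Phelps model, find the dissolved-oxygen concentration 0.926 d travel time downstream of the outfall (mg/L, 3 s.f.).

DO ≈ 7.10 mg/L

Mixed DO = (3.43×8.96 + 0.762×2.71)/(3.43+0.762) = 32.80/4.192 = 7.824 mg/L.
Mixed L₀ = (3.43×1.36 + 0.762×187)/(4.192) = 147.2/4.192 = 35.10 mg/L.
Initial deficit D₀ = C_s − DO₀ = 10.8 − 7.824 = 2.976 mg/L.
D(0.926) = [0.149×35.10/(1.19−0.149)](e^(−0.149×0.926) − e^(−1.19×0.926)) + 2.976 e^(−1.19×0.926)
= 5.025 × (0.8711 − 0.3322) + 2.976 × 0.3322 = 3.696 mg/L.
DO = 10.8 − 3.696 = 7.104 mg/L.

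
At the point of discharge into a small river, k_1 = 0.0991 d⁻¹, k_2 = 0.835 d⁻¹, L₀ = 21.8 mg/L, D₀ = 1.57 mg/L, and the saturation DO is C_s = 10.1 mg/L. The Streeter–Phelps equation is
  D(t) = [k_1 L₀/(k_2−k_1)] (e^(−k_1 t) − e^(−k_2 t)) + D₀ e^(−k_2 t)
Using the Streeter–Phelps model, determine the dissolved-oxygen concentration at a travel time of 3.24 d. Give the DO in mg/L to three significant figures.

DO ≈ 8.06 mg/L

k_1 L₀/(k_2−k_1) = 0.0991×21.8/(0.835−0.0991) = 2.160/0.7359 = 2.936 mg/L.
e^(−k_1 t) = e^(−0.0991×3.240) = 0.7254; e^(−k_2 t) = e^(−0.835×3.240) = 0.06684.
D = 2.936 × (0.7254 − 0.06684) + 1.57 × 0.06684 = 1.933 + 0.1049 = 2.038 mg/L.
DO = C_s − D = 10.1 − 2.038 = 8.062 mg/L.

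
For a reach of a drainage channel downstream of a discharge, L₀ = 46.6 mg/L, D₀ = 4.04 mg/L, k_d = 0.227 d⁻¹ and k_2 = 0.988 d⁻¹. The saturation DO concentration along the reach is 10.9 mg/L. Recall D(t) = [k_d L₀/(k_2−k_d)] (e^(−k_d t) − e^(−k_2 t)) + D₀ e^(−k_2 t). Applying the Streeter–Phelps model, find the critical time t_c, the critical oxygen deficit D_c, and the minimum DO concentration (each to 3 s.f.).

t_c ≈ 1.48 d; D_c ≈ 7.65 mg/L; min DO ≈ 3.25 mg/L

At the critical point dD/dt = 0, so k_d L₀ e^(−k_d t) = k_2 D. Substituting D(t) from the Streeter–Phelps equation and solving for t gives
t_c = ln[(k_2/k_d)(1 − D₀(k_2−k_d)/(k_d L₀))] / (k_2−k_d).
Here k_2−k_d = 0.7610 d⁻¹ and 1 − D₀(k_2−k_d)/(k_d L₀) = 1 − 4.04×0.7610/(0.227×46.6) = 0.7094, so
t_c = ln(4.352 × 0.7094) / 0.7610 = 1.127 / 0.7610 = 1.481 d.
D_c = (k_d/k_2) L₀ e^(−k_d t_c) = (0.227/0.988) × 46.6 × e^(−0.227×1.481) = 0.2298 × 46.6 × 0.7144 = 7.649 mg/L.
Minimum DO = C_s − D_c = 10.9 − 7.649 = 3.251 mg/L.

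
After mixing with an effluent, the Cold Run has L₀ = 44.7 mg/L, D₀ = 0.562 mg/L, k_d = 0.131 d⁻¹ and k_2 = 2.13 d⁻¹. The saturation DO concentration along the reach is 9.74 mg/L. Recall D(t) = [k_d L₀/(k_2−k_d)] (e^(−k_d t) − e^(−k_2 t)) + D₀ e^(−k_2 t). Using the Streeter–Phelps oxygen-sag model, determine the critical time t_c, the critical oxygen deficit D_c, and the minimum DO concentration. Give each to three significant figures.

With k_2/k_d = 16.26 and 1 − D₀(k_2−k_d)/(k_d L₀) = 0.8081,
t_c = ln(16.26 × 0.8081) / (2.13 − 0.131) = ln(13.14) / 1.999 = 2.576/1.999 = 1.288 d.
L(t_c) = L₀ e^(−k_d t_c) = 44.7 × 0.8447 = 37.76 mg/L, and at the critical point k_2 D_c = k_d L, so D_c = (0.131/2.13) × 37.76 = 2.322 mg/L.
Minimum DO = C_s − D_c = 9.74 − 2.322 = 7.418 mg/L.

t_c ≈ 1.29 d; D_c ≈ 2.32 mg/L; min DO ≈ 7.42 mg/L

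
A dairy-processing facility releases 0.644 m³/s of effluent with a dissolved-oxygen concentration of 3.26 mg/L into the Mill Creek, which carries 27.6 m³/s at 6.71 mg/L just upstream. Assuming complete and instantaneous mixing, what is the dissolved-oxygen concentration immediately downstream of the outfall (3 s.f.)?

6.63 mg/L

Flow-weighted mixing: C = (Q_r C_r + Q_w C_w)/(Q_r + Q_w)
= (27.6×6.71 + 0.644×3.26)/(27.6 + 0.644) = 187.3/28.24 = 6.631 mg/L.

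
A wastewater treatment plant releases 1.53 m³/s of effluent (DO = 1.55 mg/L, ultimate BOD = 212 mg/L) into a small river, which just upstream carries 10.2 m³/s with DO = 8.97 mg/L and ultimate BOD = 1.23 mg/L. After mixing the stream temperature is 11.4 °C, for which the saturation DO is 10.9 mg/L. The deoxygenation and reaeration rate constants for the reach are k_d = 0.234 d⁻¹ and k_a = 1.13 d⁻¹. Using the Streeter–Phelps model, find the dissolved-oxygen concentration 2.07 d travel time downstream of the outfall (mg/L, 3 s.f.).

Mixed DO = (10.2×8.97 + 1.53×1.55)/(10.2+1.53) = 93.87/11.73 = 8.002 mg/L.
Mixed L₀ = (10.2×1.23 + 1.53×212)/(11.73) = 336.9/11.73 = 28.72 mg/L.
Initial deficit D₀ = C_s − DO₀ = 10.9 − 8.002 = 2.898 mg/L.
D(2.07) = [0.234×28.72/(1.13−0.234)](e^(−0.234×2.07) − e^(−1.13×2.07)) + 2.898 e^(−1.13×2.07)
= 7.501 × (0.6161 − 0.09641) + 2.898 × 0.09641 = 4.177 mg/L.
DO = 10.9 − 4.177 = 6.723 mg/L.

DO ≈ 6.72 mg/L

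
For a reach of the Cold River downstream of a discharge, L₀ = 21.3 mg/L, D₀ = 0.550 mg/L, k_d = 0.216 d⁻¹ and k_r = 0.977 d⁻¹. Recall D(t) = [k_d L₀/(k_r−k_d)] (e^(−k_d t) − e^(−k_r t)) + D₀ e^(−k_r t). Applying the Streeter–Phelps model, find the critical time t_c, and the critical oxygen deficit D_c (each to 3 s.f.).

t_c ≈ 1.86 d; D_c ≈ 3.15 mg/L

With k_r/k_d = 4.523 and 1 − D₀(k_r−k_d)/(k_d L₀) = 0.9090,
t_c = ln(4.523 × 0.9090) / (0.977 − 0.216) = ln(4.112) / 0.7610 = 1.414/0.7610 = 1.858 d.
L(t_c) = L₀ e^(−k_d t_c) = 21.3 × 0.6695 = 14.26 mg/L, and at the critical point k_r D_c = k_d L, so D_c = (0.216/0.977) × 14.26 = 3.153 mg/L.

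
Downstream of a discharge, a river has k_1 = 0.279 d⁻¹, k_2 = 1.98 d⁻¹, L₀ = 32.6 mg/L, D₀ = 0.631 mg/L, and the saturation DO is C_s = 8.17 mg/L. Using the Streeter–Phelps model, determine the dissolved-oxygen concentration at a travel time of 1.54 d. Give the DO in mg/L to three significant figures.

k_1 L₀/(k_2−k_1) = 0.279×32.6/(1.98−0.279) = 9.095/1.701 = 5.347 mg/L.
e^(−k_1 t) = e^(−0.279×1.540) = 0.6507; e^(−k_2 t) = e^(−1.98×1.540) = 0.04740.
D = 5.347 × (0.6507 − 0.04740) + 0.631 × 0.04740 = 3.226 + 0.02991 = 3.256 mg/L.
DO = C_s − D = 8.17 − 3.256 = 4.914 mg/L.

DO ≈ 4.91 mg/L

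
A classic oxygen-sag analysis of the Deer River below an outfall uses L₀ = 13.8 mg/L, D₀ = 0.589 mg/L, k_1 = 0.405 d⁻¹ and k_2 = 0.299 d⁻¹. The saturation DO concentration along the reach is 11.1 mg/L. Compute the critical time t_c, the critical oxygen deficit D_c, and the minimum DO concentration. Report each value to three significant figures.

t_c = [1/(k_2−k_1)] ln[(k_2/k_1)(1 − D₀(k_2−k_1)/(k_1 L₀))]
= [1/(0.299−0.405)] ln[(0.299/0.405)(1 − 0.589×-0.1060/(0.405×13.8))]
= (1/-0.1060) ln[0.7383 × 1.011] = -9.434 × ln(0.7465) = -9.434 × -0.2923 = 2.758 d.
D_c = (k_1/k_2) L₀ e^(−k_1 t_c) = (0.405/0.299) × 13.8 × e^(−0.405×2.758) = 1.355 × 13.8 × 0.3273 = 6.118 mg/L.
Minimum DO = C_s − D_c = 11.1 − 6.118 = 4.982 mg/L.

t_c ≈ 2.76 d; D_c ≈ 6.12 mg/L; min DO ≈ 4.98 mg/L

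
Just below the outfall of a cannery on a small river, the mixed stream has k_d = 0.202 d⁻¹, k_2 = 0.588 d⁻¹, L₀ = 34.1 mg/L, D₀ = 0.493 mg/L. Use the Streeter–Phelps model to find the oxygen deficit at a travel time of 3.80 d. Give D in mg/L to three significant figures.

D ≈ 6.42 mg/L

k_d L₀/(k_2−k_d) = 0.202×34.1/(0.588−0.202) = 6.888/0.3860 = 17.85 mg/L.
e^(−k_d t) = e^(−0.202×3.800) = 0.4641; e^(−k_2 t) = e^(−0.588×3.800) = 0.1071.
D = 17.85 × (0.4641 − 0.1071) + 0.493 × 0.1071 = 6.372 + 0.05278 = 6.425 mg/L.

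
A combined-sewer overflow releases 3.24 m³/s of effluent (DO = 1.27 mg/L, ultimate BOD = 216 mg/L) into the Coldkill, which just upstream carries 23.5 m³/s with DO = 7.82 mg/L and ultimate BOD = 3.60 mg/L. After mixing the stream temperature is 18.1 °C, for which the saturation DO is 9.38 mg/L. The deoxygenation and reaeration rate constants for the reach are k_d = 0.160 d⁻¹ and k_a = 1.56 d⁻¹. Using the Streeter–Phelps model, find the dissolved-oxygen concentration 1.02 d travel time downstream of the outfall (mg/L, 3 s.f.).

DO ≈ 6.74 mg/L

Mixed DO = (23.5×7.82 + 3.24×1.27)/(23.5+3.24) = 187.9/26.74 = 7.026 mg/L.
Mixed L₀ = (23.5×3.60 + 3.24×216)/(26.74) = 784.4/26.74 = 29.34 mg/L.
Initial deficit D₀ = C_s − DO₀ = 9.38 − 7.026 = 2.354 mg/L.
D(1.02) = [0.160×29.34/(1.56−0.160)](e^(−0.160×1.02) − e^(−1.56×1.02)) + 2.354 e^(−1.56×1.02)
= 3.353 × (0.8494 − 0.2037) + 2.354 × 0.2037 = 2.644 mg/L.
DO = 9.38 − 2.644 = 6.736 mg/L.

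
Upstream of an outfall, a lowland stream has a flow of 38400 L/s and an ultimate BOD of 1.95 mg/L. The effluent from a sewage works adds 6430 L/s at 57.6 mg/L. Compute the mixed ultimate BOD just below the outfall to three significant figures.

9.93 mg/L

Flow-weighted mixing: C = (Q_r C_r + Q_w C_w)/(Q_r + Q_w)
= (38400×1.95 + 6430×57.6)/(38400 + 6430) = 445200/44830 = 9.932 mg/L.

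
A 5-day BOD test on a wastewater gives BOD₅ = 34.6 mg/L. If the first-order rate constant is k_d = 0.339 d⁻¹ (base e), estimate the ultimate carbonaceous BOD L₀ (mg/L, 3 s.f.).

L₀ ≈ 42.4 mg/L

BOD₅ = L₀(1 − e^(−5k_d)) ⇒ L₀ = BOD₅ / (1 − e^(−5×0.339))
= 34.6 / (1 − 0.1836) = 34.6 / 0.8164 = 42.38 mg/L.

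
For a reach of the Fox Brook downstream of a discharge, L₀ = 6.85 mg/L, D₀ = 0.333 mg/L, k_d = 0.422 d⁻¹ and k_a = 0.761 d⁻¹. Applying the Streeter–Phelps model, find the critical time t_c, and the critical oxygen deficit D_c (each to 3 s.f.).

With k_a/k_d = 1.803 and 1 − D₀(k_a−k_d)/(k_d L₀) = 0.9609,
t_c = ln(1.803 × 0.9609) / (0.761 − 0.422) = ln(1.733) / 0.3390 = 0.5498/0.3390 = 1.622 d.
D_c = (k_d/k_a) L₀ e^(−k_d t_c) = (0.422/0.761) × 6.85 × e^(−0.422×1.622) = 0.5545 × 6.85 × 0.5044 = 1.916 mg/L.

t_c ≈ 1.62 d; D_c ≈ 1.92 mg/L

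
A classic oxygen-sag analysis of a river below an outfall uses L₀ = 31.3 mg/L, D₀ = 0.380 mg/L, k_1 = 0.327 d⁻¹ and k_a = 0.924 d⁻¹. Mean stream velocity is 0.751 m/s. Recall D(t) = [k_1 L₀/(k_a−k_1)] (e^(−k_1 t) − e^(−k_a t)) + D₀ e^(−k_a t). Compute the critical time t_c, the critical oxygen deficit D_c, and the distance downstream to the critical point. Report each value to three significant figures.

t_c ≈ 1.70 d; D_c ≈ 6.35 mg/L; x_c ≈ 110 km

t_c = [1/(k_a−k_1)] ln[(k_a/k_1)(1 − D₀(k_a−k_1)/(k_1 L₀))]
= [1/(0.924−0.327)] ln[(0.924/0.327)(1 − 0.380×0.5970/(0.327×31.3))]
= (1/0.5970) ln[2.826 × 0.9778] = 1.675 × ln(2.763) = 1.675 × 1.016 = 1.702 d.
D_c = (k_1/k_a) L₀ e^(−k_1 t_c) = (0.327/0.924) × 31.3 × e^(−0.327×1.702) = 0.3539 × 31.3 × 0.5731 = 6.348 mg/L.
x_c = v t_c = 0.751 m/s × 1.702 d × 86400 s/d = 110500 m ≈ 110 km.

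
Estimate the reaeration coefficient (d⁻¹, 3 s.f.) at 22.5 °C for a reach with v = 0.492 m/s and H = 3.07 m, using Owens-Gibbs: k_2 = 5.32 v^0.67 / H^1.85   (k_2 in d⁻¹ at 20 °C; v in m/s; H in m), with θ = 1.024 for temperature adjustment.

k_2 ≈ 0.441 d⁻¹

k_2(20) = 5.32 × 0.492^0.67 / 3.07^1.85 = 5.32 × 0.6218 / 7.965 = 0.4153 d⁻¹.
k_2(22.5) = 0.4153 × 1.024^(22.5−20) = 0.4153 × 1.061 = 0.4406 d⁻¹.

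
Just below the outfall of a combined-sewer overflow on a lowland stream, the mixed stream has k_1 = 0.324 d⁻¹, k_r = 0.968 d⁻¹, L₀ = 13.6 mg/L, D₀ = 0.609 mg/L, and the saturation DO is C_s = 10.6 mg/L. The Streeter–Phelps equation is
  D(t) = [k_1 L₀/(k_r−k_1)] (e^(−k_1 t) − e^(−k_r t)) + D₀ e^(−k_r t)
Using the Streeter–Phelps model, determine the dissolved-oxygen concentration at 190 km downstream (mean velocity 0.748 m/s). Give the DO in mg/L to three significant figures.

DO ≈ 8.32 mg/L

Travel time t = x/v = 190 km / (0.748 m/s) = 190000 m / 0.748 m/s = 254000 s = 2.940 d.
k_1 L₀/(k_r−k_1) = 0.324×13.6/(0.968−0.324) = 4.406/0.6440 = 6.842 mg/L.
e^(−k_1 t) = e^(−0.324×2.940) = 0.3858; e^(−k_r t) = e^(−0.968×2.940) = 0.05808.
D = 6.842 × (0.3858 − 0.05808) + 0.609 × 0.05808 = 2.242 + 0.03537 = 2.277 mg/L.
DO = C_s − D = 10.6 − 2.277 = 8.323 mg/L.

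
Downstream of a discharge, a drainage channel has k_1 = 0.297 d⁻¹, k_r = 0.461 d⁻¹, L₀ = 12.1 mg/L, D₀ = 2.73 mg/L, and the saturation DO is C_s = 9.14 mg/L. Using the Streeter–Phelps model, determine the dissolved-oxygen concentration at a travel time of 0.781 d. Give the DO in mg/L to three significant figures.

DO ≈ 5.15 mg/L

k_1 L₀/(k_r−k_1) = 0.297×12.1/(0.461−0.297) = 3.594/0.1640 = 21.91 mg/L.
e^(−k_1 t) = e^(−0.297×0.7810) = 0.7930; e^(−k_r t) = e^(−0.461×0.7810) = 0.6976.
D = 21.91 × (0.7930 − 0.6976) + 2.73 × 0.6976 = 2.089 + 1.905 = 3.994 mg/L.
DO = C_s − D = 9.14 − 3.994 = 5.146 mg/L.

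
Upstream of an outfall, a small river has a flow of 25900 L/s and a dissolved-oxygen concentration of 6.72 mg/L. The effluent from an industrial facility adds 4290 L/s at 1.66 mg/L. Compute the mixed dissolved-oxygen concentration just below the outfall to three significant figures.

Flow-weighted mixing: C = (Q_r C_r + Q_w C_w)/(Q_r + Q_w)
= (25900×6.72 + 4290×1.66)/(25900 + 4290) = 181200/30190 = 6.001 mg/L.

6.00 mg/L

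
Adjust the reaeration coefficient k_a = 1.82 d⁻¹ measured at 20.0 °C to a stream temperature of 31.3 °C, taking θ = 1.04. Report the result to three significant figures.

k_a ≈ 2.83 d⁻¹

k_a(T₂) = k_a(T₁) · θ^(T₂−T₁) = 1.82 × 1.04^(31.3−20.0)
= 1.82 × 1.04^11.3 = 1.82 × 1.558 = 2.835 d⁻¹.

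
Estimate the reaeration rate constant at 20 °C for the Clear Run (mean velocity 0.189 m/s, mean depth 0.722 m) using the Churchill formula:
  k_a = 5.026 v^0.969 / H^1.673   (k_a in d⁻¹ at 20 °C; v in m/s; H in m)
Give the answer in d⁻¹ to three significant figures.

k_a ≈ 1.72 d⁻¹

k_a = 5.026 × 0.189^0.969 / 0.722^1.673 = 5.026 × 0.1990 / 0.5799 = 1.725 d⁻¹.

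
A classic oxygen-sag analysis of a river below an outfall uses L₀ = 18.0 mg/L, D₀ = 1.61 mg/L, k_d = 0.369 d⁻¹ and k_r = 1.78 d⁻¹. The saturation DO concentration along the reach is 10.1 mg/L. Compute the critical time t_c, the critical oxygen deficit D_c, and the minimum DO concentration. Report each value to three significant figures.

t_c ≈ 0.819 d; D_c ≈ 2.76 mg/L; min DO ≈ 7.34 mg/L

t_c = [1/(k_r−k_d)] ln[(k_r/k_d)(1 − D₀(k_r−k_d)/(k_d L₀))]
= [1/(1.78−0.369)] ln[(1.78/0.369)(1 − 1.61×1.411/(0.369×18.0))]
= (1/1.411) ln[4.824 × 0.6580] = 0.7087 × ln(3.174) = 0.7087 × 1.155 = 0.8186 d.
L(t_c) = L₀ e^(−k_d t_c) = 18.0 × 0.7393 = 13.31 mg/L, and at the critical point k_r D_c = k_d L, so D_c = (0.369/1.78) × 13.31 = 2.759 mg/L.
Minimum DO = C_s − D_c = 10.1 − 2.759 = 7.341 mg/L.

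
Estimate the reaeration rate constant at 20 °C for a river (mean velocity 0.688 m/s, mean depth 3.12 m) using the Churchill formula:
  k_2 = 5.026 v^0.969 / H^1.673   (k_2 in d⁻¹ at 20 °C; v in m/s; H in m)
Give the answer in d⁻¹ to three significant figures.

k_2 ≈ 0.521 d⁻¹

k_2 = 5.026 × 0.688^0.969 / 3.12^1.673 = 5.026 × 0.6960 / 6.710 = 0.5213 d⁻¹.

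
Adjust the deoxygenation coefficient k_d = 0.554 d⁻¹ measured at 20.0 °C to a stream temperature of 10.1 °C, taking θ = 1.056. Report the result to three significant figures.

k_d ≈ 0.323 d⁻¹

k_d(T₂) = k_d(T₁) · θ^(T₂−T₁) = 0.554 × 1.056^(10.1−20.0)
= 0.554 × 1.056^-9.90 = 0.554 × 0.5831 = 0.3230 d⁻¹.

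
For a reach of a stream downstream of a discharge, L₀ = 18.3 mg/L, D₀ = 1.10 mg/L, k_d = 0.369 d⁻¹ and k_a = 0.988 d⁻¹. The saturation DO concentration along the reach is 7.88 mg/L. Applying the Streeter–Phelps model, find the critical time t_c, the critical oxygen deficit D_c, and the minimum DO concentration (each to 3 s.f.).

t_c = [1/(k_a−k_d)] ln[(k_a/k_d)(1 − D₀(k_a−k_d)/(k_d L₀))]
= [1/(0.988−0.369)] ln[(0.988/0.369)(1 − 1.10×0.6190/(0.369×18.3))]
= (1/0.6190) ln[2.678 × 0.8992] = 1.616 × ln(2.408) = 1.616 × 0.8786 = 1.419 d.
L(t_c) = L₀ e^(−k_d t_c) = 18.3 × 0.5923 = 10.84 mg/L, and at the critical point k_a D_c = k_d L, so D_c = (0.369/0.988) × 10.84 = 4.048 mg/L.
Minimum DO = C_s − D_c = 7.88 − 4.048 = 3.832 mg/L.

t_c ≈ 1.42 d; D_c ≈ 4.05 mg/L; min DO ≈ 3.83 mg/L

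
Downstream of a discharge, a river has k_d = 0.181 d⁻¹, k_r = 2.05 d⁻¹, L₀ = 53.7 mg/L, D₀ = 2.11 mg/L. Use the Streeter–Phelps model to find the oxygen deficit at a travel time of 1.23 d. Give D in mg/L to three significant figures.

k_d L₀/(k_r−k_d) = 0.181×53.7/(2.05−0.181) = 9.720/1.869 = 5.200 mg/L.
e^(−k_d t) = e^(−0.181×1.230) = 0.8004; e^(−k_r t) = e^(−2.05×1.230) = 0.08034.
D = 5.200 × (0.8004 − 0.08034) + 2.11 × 0.08034 = 3.745 + 0.1695 = 3.914 mg/L.

D ≈ 3.91 mg/L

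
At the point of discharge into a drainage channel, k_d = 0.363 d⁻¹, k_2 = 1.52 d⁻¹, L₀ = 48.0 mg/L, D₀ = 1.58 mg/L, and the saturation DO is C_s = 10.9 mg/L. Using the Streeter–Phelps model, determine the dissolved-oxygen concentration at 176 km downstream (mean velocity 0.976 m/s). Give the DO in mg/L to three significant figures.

Travel time t = x/v = 176 km / (0.976 m/s) = 176000 m / 0.976 m/s = 180300 s = 2.087 d.
k_d L₀/(k_2−k_d) = 0.363×48.0/(1.52−0.363) = 17.42/1.157 = 15.06 mg/L.
e^(−k_d t) = e^(−0.363×2.087) = 0.4688; e^(−k_2 t) = e^(−1.52×2.087) = 0.04190.
D = 15.06 × (0.4688 − 0.04190) + 1.58 × 0.04190 = 6.429 + 0.06620 = 6.495 mg/L.
DO = C_s − D = 10.9 − 6.495 = 4.405 mg/L.

DO ≈ 4.41 mg/L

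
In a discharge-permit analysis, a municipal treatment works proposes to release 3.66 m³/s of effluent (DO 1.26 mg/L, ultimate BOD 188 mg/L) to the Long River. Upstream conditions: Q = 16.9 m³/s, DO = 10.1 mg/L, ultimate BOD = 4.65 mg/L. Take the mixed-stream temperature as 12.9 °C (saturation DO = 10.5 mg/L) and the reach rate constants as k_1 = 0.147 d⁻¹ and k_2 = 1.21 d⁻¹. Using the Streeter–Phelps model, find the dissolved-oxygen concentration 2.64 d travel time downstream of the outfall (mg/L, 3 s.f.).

Mixed DO = (16.9×10.1 + 3.66×1.26)/(16.9+3.66) = 175.3/20.56 = 8.526 mg/L.
Mixed L₀ = (16.9×4.65 + 3.66×188)/(20.56) = 766.7/20.56 = 37.29 mg/L.
Initial deficit D₀ = C_s − DO₀ = 10.5 − 8.526 = 1.974 mg/L.
D(2.64) = [0.147×37.29/(1.21−0.147)](e^(−0.147×2.64) − e^(−1.21×2.64)) + 1.974 e^(−1.21×2.64)
= 5.157 × (0.6784 − 0.04099) + 1.974 × 0.04099 = 3.368 mg/L.
DO = 10.5 − 3.368 = 7.132 mg/L.

DO ≈ 7.13 mg/L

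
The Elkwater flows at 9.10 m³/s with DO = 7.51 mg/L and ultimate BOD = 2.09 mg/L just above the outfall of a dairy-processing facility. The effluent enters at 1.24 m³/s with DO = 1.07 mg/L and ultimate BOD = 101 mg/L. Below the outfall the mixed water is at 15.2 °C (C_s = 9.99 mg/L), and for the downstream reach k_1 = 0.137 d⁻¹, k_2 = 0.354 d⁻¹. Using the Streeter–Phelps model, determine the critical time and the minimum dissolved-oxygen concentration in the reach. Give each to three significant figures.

Mixed DO = (9.10×7.51 + 1.24×1.07)/(9.10+1.24) = 69.67/10.34 = 6.738 mg/L.
Mixed L₀ = (9.10×2.09 + 1.24×101)/(10.34) = 144.3/10.34 = 13.95 mg/L.
Initial deficit D₀ = C_s − DO₀ = 9.99 − 6.738 = 3.252 mg/L.
t_c = (1/0.2170) ln[(0.354/0.137)(1 − 3.252×0.2170/(0.137×13.95))] = 4.608 × ln(1.630) = 2.251 d.
D_c = (0.137/0.354) × 13.95 × e^(−0.137×2.251) = 0.3870 × 13.95 × 0.7346 = 3.966 mg/L.
Minimum DO = 9.99 − 3.966 = 6.024 mg/L.

t_c ≈ 2.25 d; minimum DO ≈ 6.02 mg/L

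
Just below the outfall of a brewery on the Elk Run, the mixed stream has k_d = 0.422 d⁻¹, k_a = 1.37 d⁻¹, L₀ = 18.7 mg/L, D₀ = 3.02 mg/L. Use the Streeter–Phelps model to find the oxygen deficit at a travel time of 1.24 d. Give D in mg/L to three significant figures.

k_d L₀/(k_a−k_d) = 0.422×18.7/(1.37−0.422) = 7.891/0.9480 = 8.324 mg/L.
e^(−k_d t) = e^(−0.422×1.240) = 0.5926; e^(−k_a t) = e^(−1.37×1.240) = 0.1829.
D = 8.324 × (0.5926 − 0.1829) + 3.02 × 0.1829 = 3.410 + 0.5524 = 3.963 mg/L.

D ≈ 3.96 mg/L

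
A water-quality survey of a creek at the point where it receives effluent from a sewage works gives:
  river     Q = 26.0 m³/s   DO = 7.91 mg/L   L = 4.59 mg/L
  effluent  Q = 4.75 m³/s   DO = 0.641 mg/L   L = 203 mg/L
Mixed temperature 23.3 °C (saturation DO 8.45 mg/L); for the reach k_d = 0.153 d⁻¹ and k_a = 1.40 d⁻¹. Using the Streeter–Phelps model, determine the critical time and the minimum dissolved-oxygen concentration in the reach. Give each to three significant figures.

Mixed DO = (26.0×7.91 + 4.75×0.641)/(26.0+4.75) = 208.7/30.75 = 6.787 mg/L.
Mixed L₀ = (26.0×4.59 + 4.75×203)/(30.75) = 1084/30.75 = 35.24 mg/L.
Initial deficit D₀ = C_s − DO₀ = 8.45 − 6.787 = 1.663 mg/L.
t_c = (1/1.247) ln[(1.40/0.153)(1 − 1.663×1.247/(0.153×35.24))] = 0.8019 × ln(5.631) = 1.386 d.
D_c = (0.153/1.40) × 35.24 × e^(−0.153×1.386) = 0.1093 × 35.24 × 0.8089 = 3.115 mg/L.
Minimum DO = 8.45 − 3.115 = 5.335 mg/L.

t_c ≈ 1.39 d; minimum DO ≈ 5.33 mg/L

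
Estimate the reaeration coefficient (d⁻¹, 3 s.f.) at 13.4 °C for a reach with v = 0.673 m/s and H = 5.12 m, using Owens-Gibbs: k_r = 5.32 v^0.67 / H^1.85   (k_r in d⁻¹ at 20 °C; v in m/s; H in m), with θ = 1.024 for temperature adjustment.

k_r(20) = 5.32 × 0.673^0.67 / 5.12^1.85 = 5.32 × 0.7670 / 20.52 = 0.1989 d⁻¹.
k_r(13.4) = 0.1989 × 1.024^(13.4−20) = 0.1989 × 0.8551 = 0.1700 d⁻¹.

k_r ≈ 0.170 d⁻¹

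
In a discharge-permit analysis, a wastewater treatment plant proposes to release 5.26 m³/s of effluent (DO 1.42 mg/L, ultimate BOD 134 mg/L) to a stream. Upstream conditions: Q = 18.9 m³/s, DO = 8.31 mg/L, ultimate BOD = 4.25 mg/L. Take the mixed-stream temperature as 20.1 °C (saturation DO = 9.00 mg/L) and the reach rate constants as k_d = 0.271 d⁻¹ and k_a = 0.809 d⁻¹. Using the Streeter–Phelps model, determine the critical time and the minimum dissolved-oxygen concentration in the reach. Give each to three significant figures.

Mixed DO = (18.9×8.31 + 5.26×1.42)/(18.9+5.26) = 164.5/24.16 = 6.810 mg/L.
Mixed L₀ = (18.9×4.25 + 5.26×134)/(24.16) = 785.2/24.16 = 32.50 mg/L.
Initial deficit D₀ = C_s − DO₀ = 9.00 − 6.810 = 2.190 mg/L.
t_c = (1/0.5380) ln[(0.809/0.271)(1 − 2.190×0.5380/(0.271×32.50))] = 1.859 × ln(2.586) = 1.766 d.
D_c = (0.271/0.809) × 32.50 × e^(−0.271×1.766) = 0.3350 × 32.50 × 0.6197 = 6.746 mg/L.
Minimum DO = 9.00 − 6.746 = 2.254 mg/L.

t_c ≈ 1.77 d; minimum DO ≈ 2.25 mg/L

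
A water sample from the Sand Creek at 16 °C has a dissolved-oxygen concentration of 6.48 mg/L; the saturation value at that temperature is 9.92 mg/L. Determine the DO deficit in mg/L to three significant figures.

D = C_s − C = 9.92 − 6.48 = 3.44 mg/L.

D ≈ 3.44 mg/L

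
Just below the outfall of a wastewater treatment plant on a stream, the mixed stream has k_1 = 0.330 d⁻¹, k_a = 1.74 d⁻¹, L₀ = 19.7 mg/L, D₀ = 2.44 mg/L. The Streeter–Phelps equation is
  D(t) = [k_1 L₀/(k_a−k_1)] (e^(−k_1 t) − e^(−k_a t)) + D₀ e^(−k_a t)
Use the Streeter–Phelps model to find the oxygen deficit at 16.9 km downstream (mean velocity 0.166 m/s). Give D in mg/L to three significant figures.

D ≈ 2.85 mg/L

Travel time t = x/v = 16.9 km / (0.166 m/s) = 16900 m / 0.166 m/s = 101800 s = 1.178 d.
k_1 L₀/(k_a−k_1) = 0.330×19.7/(1.74−0.330) = 6.501/1.410 = 4.611 mg/L.
e^(−k_1 t) = e^(−0.330×1.178) = 0.6778; e^(−k_a t) = e^(−1.74×1.178) = 0.1287.
D = 4.611 × (0.6778 − 0.1287) + 2.44 × 0.1287 = 2.532 + 0.3140 = 2.846 mg/L.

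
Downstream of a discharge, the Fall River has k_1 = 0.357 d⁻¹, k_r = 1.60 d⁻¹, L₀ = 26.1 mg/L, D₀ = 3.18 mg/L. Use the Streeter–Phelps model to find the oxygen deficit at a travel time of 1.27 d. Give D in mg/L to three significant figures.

k_1 L₀/(k_r−k_1) = 0.357×26.1/(1.60−0.357) = 9.318/1.243 = 7.496 mg/L.
e^(−k_1 t) = e^(−0.357×1.270) = 0.6355; e^(−k_r t) = e^(−1.60×1.270) = 0.1311.
D = 7.496 × (0.6355 − 0.1311) + 3.18 × 0.1311 = 3.781 + 0.4168 = 4.198 mg/L.

D ≈ 4.20 mg/L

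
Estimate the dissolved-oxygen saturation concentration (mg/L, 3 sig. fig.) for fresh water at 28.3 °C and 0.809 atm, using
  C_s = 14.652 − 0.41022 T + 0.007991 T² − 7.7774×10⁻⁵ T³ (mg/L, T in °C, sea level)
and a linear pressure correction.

C_s ≈ 6.21 mg/L

At sea level: C_s = 14.652 − 0.41022×28.3 + 0.007991×28.3² − 7.7774×10⁻⁵×28.3³ = 7.680 mg/L.
Pressure correction: C_s' = 7.680 × 0.809 = 6.213 mg/L.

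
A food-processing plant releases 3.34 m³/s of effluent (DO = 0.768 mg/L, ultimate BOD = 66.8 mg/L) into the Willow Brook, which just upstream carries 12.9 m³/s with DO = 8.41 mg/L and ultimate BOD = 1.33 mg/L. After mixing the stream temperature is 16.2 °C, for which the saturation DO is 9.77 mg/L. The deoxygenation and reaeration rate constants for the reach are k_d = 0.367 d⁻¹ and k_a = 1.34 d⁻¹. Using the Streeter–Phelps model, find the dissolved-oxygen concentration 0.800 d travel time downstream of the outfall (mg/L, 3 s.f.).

DO ≈ 6.52 mg/L

Mixed DO = (12.9×8.41 + 3.34×0.768)/(12.9+3.34) = 111.1/16.24 = 6.838 mg/L.
Mixed L₀ = (12.9×1.33 + 3.34×66.8)/(16.24) = 240.3/16.24 = 14.79 mg/L.
Initial deficit D₀ = C_s − DO₀ = 9.77 − 6.838 = 2.932 mg/L.
D(0.800) = [0.367×14.79/(1.34−0.367)](e^(−0.367×0.800) − e^(−1.34×0.800)) + 2.932 e^(−1.34×0.800)
= 5.580 × (0.7456 − 0.3423) + 2.932 × 0.3423 = 3.254 mg/L.
DO = 9.77 − 3.254 = 6.516 mg/L.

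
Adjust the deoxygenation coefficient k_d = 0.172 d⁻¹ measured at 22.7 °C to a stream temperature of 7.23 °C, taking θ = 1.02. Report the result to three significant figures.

k_d(T₂) = k_d(T₁) · θ^(T₂−T₁) = 0.172 × 1.02^(7.23−22.7)
= 0.172 × 1.02^-15.5 = 0.172 × 0.7361 = 0.1266 d⁻¹.

k_d ≈ 0.127 d⁻¹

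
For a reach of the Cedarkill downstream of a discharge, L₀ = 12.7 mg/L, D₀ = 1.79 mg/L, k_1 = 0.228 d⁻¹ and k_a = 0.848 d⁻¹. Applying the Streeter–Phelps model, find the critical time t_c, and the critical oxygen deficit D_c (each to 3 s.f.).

t_c ≈ 1.34 d; D_c ≈ 2.52 mg/L

With k_a/k_1 = 3.719 and 1 − D₀(k_a−k_1)/(k_1 L₀) = 0.6167,
t_c = ln(3.719 × 0.6167) / (0.848 − 0.228) = ln(2.294) / 0.6200 = 0.8302/0.6200 = 1.339 d.
D_c = (k_1/k_a) L₀ e^(−k_1 t_c) = (0.228/0.848) × 12.7 × e^(−0.228×1.339) = 0.2689 × 12.7 × 0.7369 = 2.516 mg/L.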